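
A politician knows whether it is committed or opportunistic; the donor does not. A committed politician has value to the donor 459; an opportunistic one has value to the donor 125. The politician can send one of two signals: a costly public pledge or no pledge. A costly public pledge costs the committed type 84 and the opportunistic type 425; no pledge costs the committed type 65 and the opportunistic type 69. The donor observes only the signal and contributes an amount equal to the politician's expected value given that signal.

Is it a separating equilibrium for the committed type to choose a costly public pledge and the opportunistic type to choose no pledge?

If types separate, pledge earns payment 459 and no pledge earns 125.
Committed: pledge gives 459 − 84 = 375; no pledge gives 125 − 65 = 60. No deviation. ✓
Opportunistic: no pledge gives 125 − 69 = 56; pledge gives 459 − 425 = 34. No deviation. ✓
Neither type gains from mimicking the other.

Yes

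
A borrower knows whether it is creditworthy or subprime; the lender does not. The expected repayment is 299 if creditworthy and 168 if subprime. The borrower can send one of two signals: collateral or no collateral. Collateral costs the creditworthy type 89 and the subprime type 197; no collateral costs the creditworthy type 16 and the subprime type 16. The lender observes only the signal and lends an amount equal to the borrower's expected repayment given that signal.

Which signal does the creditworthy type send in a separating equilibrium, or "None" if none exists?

Try creditworthy → collateral, subprime → no collateral:
  If types separate, collateral earns payment 299 and no collateral earns 168.
  Creditworthy: collateral gives 299 − 89 = 210; no collateral gives 168 − 16 = 152. No deviation. ✓
  Subprime: no collateral gives 168 − 16 = 152; collateral gives 299 − 197 = 102. No deviation. ✓
Both hold — the creditworthy type sends collateral.

collateral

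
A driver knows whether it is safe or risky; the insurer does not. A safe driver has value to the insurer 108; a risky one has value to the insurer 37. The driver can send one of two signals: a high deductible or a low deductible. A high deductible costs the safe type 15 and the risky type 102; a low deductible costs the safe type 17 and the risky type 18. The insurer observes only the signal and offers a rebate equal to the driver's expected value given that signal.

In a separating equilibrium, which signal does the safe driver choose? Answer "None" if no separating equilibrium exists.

high deductible

Try safe → high deductible, risky → low deductible:
  Under separation the insurer infers type exactly: high deductible → safe (pays 108), low deductible → risky (pays 37).
  Safe: high deductible gives 108 − 15 = 93; low deductible gives 37 − 17 = 20. No deviation. ✓
  Risky: low deductible gives 37 − 18 = 19; high deductible gives 108 − 102 = 6. No deviation. ✓
Both hold — the safe type sends high deductible.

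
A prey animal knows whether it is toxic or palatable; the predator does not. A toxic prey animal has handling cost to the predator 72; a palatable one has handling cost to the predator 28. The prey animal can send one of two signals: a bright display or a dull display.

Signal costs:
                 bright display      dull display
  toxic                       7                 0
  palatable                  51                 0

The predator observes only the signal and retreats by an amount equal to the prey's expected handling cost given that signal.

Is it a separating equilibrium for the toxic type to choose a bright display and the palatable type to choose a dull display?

Under separation the predator infers type exactly: bright display → toxic (pays 72), dull display → palatable (pays 28).
Toxic: bright display gives 72 − 7 = 65; dull display gives 28 − 0 = 28. No deviation. ✓
Palatable: dull display gives 28 − 0 = 28; bright display gives 72 − 51 = 21. No deviation. ✓
Neither type gains from mimicking the other.

Yes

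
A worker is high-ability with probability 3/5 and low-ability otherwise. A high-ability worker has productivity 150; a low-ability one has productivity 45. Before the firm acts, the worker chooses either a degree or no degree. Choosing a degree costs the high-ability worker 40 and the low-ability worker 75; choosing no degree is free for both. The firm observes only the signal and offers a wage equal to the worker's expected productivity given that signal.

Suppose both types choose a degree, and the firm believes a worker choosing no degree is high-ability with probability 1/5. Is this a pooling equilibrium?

At the pooled signal (degree) the firm holds the prior 3/5 and pays 3/5·150 + 2/5·45 = 108. Off-path (no degree) belief 1/5 gives 1/5·150 + 4/5·45 = 66.
High-ability: degree gives 108 − 40 = 68; no degree gives 66 − 0 = 66. Stays. ✓
Low-ability: degree gives 108 − 75 = 33; no degree gives 66 − 0 = 66. Deviates. ✗

No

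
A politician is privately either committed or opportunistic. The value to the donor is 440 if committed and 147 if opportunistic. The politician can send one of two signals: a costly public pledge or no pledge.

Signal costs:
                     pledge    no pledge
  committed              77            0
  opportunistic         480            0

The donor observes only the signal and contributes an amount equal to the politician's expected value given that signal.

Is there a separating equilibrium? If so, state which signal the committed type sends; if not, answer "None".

Try committed → pledge, opportunistic → no pledge:
  If types separate, pledge earns payment 440 and no pledge earns 147.
  Committed: pledge gives 440 − 77 = 363; no pledge gives 147 − 0 = 147. No deviation. ✓
  Opportunistic: no pledge gives 147 − 0 = 147; pledge gives 440 − 480 = -40. No deviation. ✓
Both hold — the committed type sends pledge.

pledge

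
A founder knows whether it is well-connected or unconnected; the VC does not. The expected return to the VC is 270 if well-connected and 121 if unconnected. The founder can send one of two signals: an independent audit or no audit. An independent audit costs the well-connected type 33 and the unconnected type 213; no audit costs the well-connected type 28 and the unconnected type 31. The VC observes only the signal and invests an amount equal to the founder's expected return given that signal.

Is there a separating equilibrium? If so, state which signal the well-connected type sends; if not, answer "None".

Try well-connected → audit, unconnected → no audit:
  Under separation the VC infers type exactly: audit → well-connected (pays 270), no audit → unconnected (pays 121).
  Well-connected: audit gives 270 − 33 = 237; no audit gives 121 − 28 = 93. No deviation. ✓
  Unconnected: no audit gives 121 − 31 = 90; audit gives 270 − 213 = 57. No deviation. ✓
Both hold — the well-connected type sends audit.

audit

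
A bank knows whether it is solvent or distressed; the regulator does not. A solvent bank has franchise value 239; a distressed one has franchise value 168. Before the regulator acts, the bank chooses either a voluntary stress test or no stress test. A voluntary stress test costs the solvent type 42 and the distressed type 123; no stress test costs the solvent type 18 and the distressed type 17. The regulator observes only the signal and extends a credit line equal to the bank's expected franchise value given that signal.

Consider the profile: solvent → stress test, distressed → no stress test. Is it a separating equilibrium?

Yes

If types separate, stress test earns payment 239 and no stress test earns 168.
Solvent: stress test gives 239 − 42 = 197; no stress test gives 168 − 18 = 150. No deviation. ✓
Distressed: no stress test gives 168 − 17 = 151; stress test gives 239 − 123 = 116. No deviation. ✓
Neither type gains from mimicking the other.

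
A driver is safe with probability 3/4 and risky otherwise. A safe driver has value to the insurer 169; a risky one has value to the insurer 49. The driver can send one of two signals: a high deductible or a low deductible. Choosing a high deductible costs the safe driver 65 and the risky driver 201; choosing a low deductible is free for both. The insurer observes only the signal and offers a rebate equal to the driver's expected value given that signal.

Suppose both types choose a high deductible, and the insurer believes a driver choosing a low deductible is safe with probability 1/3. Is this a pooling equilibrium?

At the pooled signal (high deductible) the insurer holds the prior 3/4 and pays 3/4·169 + 1/4·49 = 139. Off-path (low deductible) belief 1/3 gives 1/3·169 + 2/3·49 = 89.
Safe: high deductible gives 139 − 65 = 74; low deductible gives 89 − 0 = 89. Deviates. ✗
Risky: high deductible gives 139 − 201 = -62; low deductible gives 89 − 0 = 89. Deviates. ✗

No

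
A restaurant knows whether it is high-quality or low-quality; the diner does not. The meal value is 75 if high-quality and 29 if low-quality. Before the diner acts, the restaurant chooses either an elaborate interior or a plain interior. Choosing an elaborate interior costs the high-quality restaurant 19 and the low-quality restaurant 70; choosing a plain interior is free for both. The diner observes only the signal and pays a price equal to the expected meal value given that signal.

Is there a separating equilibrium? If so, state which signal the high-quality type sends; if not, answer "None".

elaborate interior

Try high-quality → elaborate interior, low-quality → plain interior:
  Under separation the diner infers type exactly: elaborate interior → high-quality (pays 75), plain interior → low-quality (pays 29).
  High-quality: elaborate interior gives 75 − 19 = 56; plain interior gives 29 − 0 = 29. No deviation. ✓
  Low-quality: plain interior gives 29 − 0 = 29; elaborate interior gives 75 − 70 = 5. No deviation. ✓
Both hold — the high-quality type sends elaborate interior.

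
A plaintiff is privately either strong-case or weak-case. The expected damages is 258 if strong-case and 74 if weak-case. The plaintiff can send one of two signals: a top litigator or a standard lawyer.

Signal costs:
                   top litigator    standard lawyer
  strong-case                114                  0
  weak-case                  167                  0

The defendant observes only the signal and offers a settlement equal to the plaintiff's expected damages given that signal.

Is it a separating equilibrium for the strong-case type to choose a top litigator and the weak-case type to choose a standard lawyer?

No

If types separate, top litigator earns payment 258 and standard lawyer earns 74.
Strong-case: top litigator gives 258 − 114 = 144; standard lawyer gives 74 − 0 = 74. No deviation. ✓
Weak-case: standard lawyer gives 74 − 0 = 74; top litigator gives 258 − 167 = 91. Would deviate. ✗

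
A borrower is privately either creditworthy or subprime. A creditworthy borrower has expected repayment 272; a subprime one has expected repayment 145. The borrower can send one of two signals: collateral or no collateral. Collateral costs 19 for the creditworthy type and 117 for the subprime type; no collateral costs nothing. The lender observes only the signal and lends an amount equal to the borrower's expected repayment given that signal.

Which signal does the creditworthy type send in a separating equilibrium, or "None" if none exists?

None

Try creditworthy → collateral, subprime → no collateral:
  Under separation the lender infers type exactly: collateral → creditworthy (pays 272), no collateral → subprime (pays 145).
  Creditworthy: collateral gives 272 − 19 = 253; no collateral gives 145 − 0 = 145. No deviation. ✓
  Subprime: no collateral gives 145 − 0 = 145; collateral gives 272 − 117 = 155. Would deviate. ✗
Try creditworthy → no collateral, subprime → collateral:
  Under separation the lender infers type exactly: no collateral → creditworthy (pays 272), collateral → subprime (pays 145).
  Creditworthy: no collateral gives 272 − 0 = 272; collateral gives 145 − 19 = 126. No deviation. ✓
  Subprime: collateral gives 145 − 117 = 28; no collateral gives 272 − 0 = 272. Would deviate. ✗
Neither assignment is incentive-compatible.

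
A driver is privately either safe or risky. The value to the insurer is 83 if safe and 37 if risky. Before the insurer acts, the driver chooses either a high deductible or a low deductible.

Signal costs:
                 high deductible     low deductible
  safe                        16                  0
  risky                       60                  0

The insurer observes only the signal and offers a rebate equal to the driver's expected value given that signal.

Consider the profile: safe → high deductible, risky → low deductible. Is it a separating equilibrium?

Yes

Under separation the insurer infers type exactly: high deductible → safe (pays 83), low deductible → risky (pays 37).
Safe: high deductible gives 83 − 16 = 67; low deductible gives 37 − 0 = 37. No deviation. ✓
Risky: low deductible gives 37 − 0 = 37; high deductible gives 83 − 60 = 23. No deviation. ✓
Neither type gains from mimicking the other.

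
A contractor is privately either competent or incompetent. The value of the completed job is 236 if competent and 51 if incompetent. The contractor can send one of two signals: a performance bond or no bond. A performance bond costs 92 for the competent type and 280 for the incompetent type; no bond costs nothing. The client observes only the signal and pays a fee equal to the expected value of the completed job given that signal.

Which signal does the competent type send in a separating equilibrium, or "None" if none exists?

bond

Try competent → bond, incompetent → no bond:
  If types separate, bond earns payment 236 and no bond earns 51.
  Competent: bond gives 236 − 92 = 144; no bond gives 51 − 0 = 51. No deviation. ✓
  Incompetent: no bond gives 51 − 0 = 51; bond gives 236 − 280 = -44. No deviation. ✓
Both hold — the competent type sends bond.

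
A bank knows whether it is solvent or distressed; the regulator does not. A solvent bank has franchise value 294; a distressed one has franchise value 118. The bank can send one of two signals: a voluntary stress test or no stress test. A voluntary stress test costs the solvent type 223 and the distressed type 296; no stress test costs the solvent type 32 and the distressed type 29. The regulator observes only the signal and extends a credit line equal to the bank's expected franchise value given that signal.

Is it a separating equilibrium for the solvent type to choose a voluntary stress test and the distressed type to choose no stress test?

If types separate, stress test earns payment 294 and no stress test earns 118.
Solvent: stress test gives 294 − 223 = 71; no stress test gives 118 − 32 = 86. Would deviate. ✗
Distressed: no stress test gives 118 − 29 = 89; stress test gives 294 − 296 = -2. No deviation. ✓

No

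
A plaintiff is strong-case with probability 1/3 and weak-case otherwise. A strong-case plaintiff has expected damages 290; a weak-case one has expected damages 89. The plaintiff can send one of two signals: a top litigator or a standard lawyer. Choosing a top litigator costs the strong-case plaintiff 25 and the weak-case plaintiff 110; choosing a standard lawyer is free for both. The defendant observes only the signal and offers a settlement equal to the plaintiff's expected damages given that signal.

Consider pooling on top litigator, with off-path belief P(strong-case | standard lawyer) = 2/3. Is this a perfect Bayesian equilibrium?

On the equilibrium path (top litigator) the defendant holds the prior 1/3 and pays 1/3·290 + 2/3·89 = 156. Off-path (standard lawyer) belief 2/3 gives 2/3·290 + 1/3·89 = 223.
Strong-case: top litigator gives 156 − 25 = 131; standard lawyer gives 223 − 0 = 223. Deviates. ✗
Weak-case: top litigator gives 156 − 110 = 46; standard lawyer gives 223 − 0 = 223. Deviates. ✗

No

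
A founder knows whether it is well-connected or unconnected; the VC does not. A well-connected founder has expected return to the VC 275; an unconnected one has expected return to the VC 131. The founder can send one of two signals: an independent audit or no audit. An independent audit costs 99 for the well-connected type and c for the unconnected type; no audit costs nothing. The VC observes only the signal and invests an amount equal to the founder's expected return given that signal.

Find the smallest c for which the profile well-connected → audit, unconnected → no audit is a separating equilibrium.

144

Under separation: audit → well-connected (pays 275); no audit → unconnected (pays 131).
Well-connected: 275 − 99 = 176 ≥ 131 − 0 = 131. Holds regardless of c. ✓
Unconnected: 131 − 0 ≥ 275 − c, so c ≥ 275 − 131 = 144.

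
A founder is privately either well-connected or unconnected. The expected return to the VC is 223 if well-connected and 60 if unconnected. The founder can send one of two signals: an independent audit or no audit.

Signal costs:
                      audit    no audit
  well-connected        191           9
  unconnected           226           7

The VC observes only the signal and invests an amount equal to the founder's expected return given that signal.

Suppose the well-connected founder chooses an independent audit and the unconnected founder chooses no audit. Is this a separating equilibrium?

If types separate, audit earns payment 223 and no audit earns 60.
Well-connected: audit gives 223 − 191 = 32; no audit gives 60 − 9 = 51. Would deviate. ✗
Unconnected: no audit gives 60 − 7 = 53; audit gives 223 − 226 = -3. No deviation. ✓

No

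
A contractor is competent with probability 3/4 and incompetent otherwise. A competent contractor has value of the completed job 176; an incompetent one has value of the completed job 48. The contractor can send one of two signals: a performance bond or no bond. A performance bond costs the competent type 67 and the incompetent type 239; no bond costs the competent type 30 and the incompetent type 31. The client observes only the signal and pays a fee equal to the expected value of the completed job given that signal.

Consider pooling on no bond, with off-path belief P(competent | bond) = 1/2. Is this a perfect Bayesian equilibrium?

At the pooled signal (no bond) the client holds the prior 3/4 and pays 3/4·176 + 1/4·48 = 144. Off-path (bond) belief 1/2 gives 1/2·176 + 1/2·48 = 112.
Competent: no bond gives 144 − 30 = 114; bond gives 112 − 67 = 45. Stays. ✓
Incompetent: no bond gives 144 − 31 = 113; bond gives 112 − 239 = -127. Stays. ✓

Yes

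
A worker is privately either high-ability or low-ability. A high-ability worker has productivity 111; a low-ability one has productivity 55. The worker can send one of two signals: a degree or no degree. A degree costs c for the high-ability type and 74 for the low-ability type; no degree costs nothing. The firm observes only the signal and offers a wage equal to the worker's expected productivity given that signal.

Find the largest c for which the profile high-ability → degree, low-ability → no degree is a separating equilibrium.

56

Under separation: degree → high-ability (pays 111); no degree → low-ability (pays 55).
Low-ability: 55 − 0 = 55 ≥ 111 − 74 = 37. Holds regardless of c. ✓
High-ability: 111 − c ≥ 55 − 0, so c ≤ 111 − 55 = 56.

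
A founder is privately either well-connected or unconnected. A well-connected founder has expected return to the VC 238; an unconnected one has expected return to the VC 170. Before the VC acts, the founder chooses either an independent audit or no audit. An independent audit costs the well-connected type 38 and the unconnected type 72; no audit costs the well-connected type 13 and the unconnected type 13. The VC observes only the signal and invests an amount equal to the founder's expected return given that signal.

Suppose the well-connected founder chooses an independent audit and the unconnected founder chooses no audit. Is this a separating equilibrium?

Under separation the VC infers type exactly: audit → well-connected (pays 238), no audit → unconnected (pays 170).
Well-connected: audit gives 238 − 38 = 200; no audit gives 170 − 13 = 157. No deviation. ✓
Unconnected: no audit gives 170 − 13 = 157; audit gives 238 − 72 = 166. Would deviate. ✗

No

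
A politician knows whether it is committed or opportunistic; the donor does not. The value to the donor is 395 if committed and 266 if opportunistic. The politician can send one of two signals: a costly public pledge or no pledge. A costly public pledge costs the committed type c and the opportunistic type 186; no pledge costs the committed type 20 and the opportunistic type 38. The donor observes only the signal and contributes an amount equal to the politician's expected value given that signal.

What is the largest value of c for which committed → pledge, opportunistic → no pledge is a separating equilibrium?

Under separation: pledge → committed (pays 395); no pledge → opportunistic (pays 266).
Opportunistic: 266 − 38 = 228 ≥ 395 − 186 = 209. Holds regardless of c. ✓
Committed: 395 − c ≥ 266 − 20, so c ≤ 395 − 246 = 149.

149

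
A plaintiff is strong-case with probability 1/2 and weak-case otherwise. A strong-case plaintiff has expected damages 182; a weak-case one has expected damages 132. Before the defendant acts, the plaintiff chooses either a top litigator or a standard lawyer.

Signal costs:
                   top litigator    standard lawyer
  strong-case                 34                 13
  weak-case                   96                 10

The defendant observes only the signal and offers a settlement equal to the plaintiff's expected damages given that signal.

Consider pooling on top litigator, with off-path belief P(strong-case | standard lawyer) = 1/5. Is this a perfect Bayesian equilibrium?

At the pooled signal (top litigator) the defendant holds the prior 1/2 and pays 1/2·182 + 1/2·132 = 157. Off-path (standard lawyer) belief 1/5 gives 1/5·182 + 4/5·132 = 142.
Strong-case: top litigator gives 157 − 34 = 123; standard lawyer gives 142 − 13 = 129. Deviates. ✗
Weak-case: top litigator gives 157 − 96 = 61; standard lawyer gives 142 − 10 = 132. Deviates. ✗

No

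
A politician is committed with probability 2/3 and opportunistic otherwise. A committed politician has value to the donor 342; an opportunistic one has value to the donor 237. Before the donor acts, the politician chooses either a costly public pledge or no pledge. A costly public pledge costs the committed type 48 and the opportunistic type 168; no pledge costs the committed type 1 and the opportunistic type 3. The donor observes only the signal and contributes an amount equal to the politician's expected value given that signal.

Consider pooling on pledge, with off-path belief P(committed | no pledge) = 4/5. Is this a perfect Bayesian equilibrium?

At the pooled signal (pledge) the donor holds the prior 2/3 and pays 2/3·342 + 1/3·237 = 307. Off-path (no pledge) belief 4/5 gives 4/5·342 + 1/5·237 = 321.
Committed: pledge gives 307 − 48 = 259; no pledge gives 321 − 1 = 320. Deviates. ✗
Opportunistic: pledge gives 307 − 168 = 139; no pledge gives 321 − 3 = 318. Deviates. ✗

No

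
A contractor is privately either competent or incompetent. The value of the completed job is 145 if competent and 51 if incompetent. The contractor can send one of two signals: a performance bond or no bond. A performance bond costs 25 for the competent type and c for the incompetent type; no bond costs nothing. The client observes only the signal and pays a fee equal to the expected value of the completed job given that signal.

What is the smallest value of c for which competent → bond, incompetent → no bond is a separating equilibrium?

Under separation: bond → competent (pays 145); no bond → incompetent (pays 51).
Competent: 145 − 25 = 120 ≥ 51 − 0 = 51. Holds regardless of c. ✓
Incompetent: 51 − 0 ≥ 145 − c, so c ≥ 145 − 51 = 94.

94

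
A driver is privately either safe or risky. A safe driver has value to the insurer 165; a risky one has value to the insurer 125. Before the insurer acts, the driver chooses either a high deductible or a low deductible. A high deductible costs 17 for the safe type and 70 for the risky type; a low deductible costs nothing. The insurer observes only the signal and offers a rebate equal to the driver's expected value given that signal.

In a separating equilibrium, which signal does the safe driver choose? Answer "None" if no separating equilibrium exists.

high deductible

Try safe → high deductible, risky → low deductible:
  If types separate, high deductible earns payment 165 and low deductible earns 125.
  Safe: high deductible gives 165 − 17 = 148; low deductible gives 125 − 0 = 125. No deviation. ✓
  Risky: low deductible gives 125 − 0 = 125; high deductible gives 165 − 70 = 95. No deviation. ✓
Both hold — the safe type sends high deductible.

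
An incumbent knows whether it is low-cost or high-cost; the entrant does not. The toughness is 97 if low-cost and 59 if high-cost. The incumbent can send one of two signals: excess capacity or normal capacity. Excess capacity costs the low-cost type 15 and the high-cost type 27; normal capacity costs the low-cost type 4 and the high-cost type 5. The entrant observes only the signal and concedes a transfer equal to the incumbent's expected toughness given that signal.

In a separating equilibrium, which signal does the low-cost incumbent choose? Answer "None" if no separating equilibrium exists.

None

Try low-cost → excess capacity, high-cost → normal capacity:
  If types separate, excess capacity earns payment 97 and normal capacity earns 59.
  Low-cost: excess capacity gives 97 − 15 = 82; normal capacity gives 59 − 4 = 55. No deviation. ✓
  High-cost: normal capacity gives 59 − 5 = 54; excess capacity gives 97 − 27 = 70. Would deviate. ✗
Try low-cost → normal capacity, high-cost → excess capacity:
  If types separate, normal capacity earns payment 97 and excess capacity earns 59.
  Low-cost: normal capacity gives 97 − 4 = 93; excess capacity gives 59 − 15 = 44. No deviation. ✓
  High-cost: excess capacity gives 59 − 27 = 32; normal capacity gives 97 − 5 = 92. Would deviate. ✗
Neither assignment is incentive-compatible.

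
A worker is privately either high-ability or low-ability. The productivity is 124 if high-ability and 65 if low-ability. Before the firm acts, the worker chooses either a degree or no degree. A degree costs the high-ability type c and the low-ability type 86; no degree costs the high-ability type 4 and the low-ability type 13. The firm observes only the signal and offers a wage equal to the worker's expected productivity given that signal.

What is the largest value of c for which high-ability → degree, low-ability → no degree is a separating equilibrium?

Under separation: degree → high-ability (pays 124); no degree → low-ability (pays 65).
Low-ability: 65 − 13 = 52 ≥ 124 − 86 = 38. Holds regardless of c. ✓
High-ability: 124 − c ≥ 65 − 4, so c ≤ 124 − 61 = 63.

63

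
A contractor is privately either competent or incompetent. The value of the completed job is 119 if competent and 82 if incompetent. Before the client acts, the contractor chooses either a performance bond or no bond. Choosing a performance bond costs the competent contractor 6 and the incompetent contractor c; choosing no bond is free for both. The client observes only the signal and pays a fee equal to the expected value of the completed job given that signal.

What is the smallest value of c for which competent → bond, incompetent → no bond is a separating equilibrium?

Under separation: bond → competent (pays 119); no bond → incompetent (pays 82).
Competent: 119 − 6 = 113 ≥ 82 − 0 = 82. Holds regardless of c. ✓
Incompetent: 82 − 0 ≥ 119 − c, so c ≥ 119 − 82 = 37.

37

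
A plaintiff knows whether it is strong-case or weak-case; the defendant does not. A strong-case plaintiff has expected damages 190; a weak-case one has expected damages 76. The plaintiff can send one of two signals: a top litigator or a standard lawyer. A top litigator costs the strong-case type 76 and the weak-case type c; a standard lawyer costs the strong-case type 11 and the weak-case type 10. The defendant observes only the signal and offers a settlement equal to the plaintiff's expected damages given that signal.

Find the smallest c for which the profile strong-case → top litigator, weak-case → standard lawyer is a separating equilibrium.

124

Under separation: top litigator → strong-case (pays 190); standard lawyer → weak-case (pays 76).
Strong-case: 190 − 76 = 114 ≥ 76 − 11 = 65. Holds regardless of c. ✓
Weak-case: 76 − 10 ≥ 190 − c, so c ≥ 190 − 66 = 124.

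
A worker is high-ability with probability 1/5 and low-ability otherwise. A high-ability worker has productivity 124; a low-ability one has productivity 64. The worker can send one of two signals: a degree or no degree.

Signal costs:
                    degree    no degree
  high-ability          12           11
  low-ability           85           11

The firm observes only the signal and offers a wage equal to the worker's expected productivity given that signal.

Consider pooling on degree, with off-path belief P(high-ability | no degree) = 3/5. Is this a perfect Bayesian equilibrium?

No

On the equilibrium path (degree) the firm holds the prior 1/5 and pays 1/5·124 + 4/5·64 = 76. Off-path (no degree) belief 3/5 gives 3/5·124 + 2/5·64 = 100.
High-ability: degree gives 76 − 12 = 64; no degree gives 100 − 11 = 89. Deviates. ✗
Low-ability: degree gives 76 − 85 = -9; no degree gives 100 − 11 = 89. Deviates. ✗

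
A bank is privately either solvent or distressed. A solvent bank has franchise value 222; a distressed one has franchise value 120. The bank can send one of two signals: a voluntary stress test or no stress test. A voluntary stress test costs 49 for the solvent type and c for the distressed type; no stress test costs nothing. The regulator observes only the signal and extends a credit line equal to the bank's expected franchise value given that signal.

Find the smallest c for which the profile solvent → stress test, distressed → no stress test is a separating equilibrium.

102

Under separation: stress test → solvent (pays 222); no stress test → distressed (pays 120).
Solvent: 222 − 49 = 173 ≥ 120 − 0 = 120. Holds regardless of c. ✓
Distressed: 120 − 0 ≥ 222 − c, so c ≥ 222 − 120 = 102.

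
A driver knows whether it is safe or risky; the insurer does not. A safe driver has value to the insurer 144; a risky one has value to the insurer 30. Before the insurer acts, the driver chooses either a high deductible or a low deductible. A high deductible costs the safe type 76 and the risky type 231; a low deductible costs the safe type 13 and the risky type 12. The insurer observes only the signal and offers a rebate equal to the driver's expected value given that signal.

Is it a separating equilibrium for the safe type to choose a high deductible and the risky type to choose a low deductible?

If types separate, high deductible earns payment 144 and low deductible earns 30.
Safe: high deductible gives 144 − 76 = 68; low deductible gives 30 − 13 = 17. No deviation. ✓
Risky: low deductible gives 30 − 12 = 18; high deductible gives 144 − 231 = -87. No deviation. ✓
Neither type gains from mimicking the other.

Yes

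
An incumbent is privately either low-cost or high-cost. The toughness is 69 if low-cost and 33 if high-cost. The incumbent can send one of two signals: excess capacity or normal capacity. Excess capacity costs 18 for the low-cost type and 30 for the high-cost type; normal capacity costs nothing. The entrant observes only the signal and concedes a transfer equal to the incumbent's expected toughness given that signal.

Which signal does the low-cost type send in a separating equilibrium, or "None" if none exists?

Try low-cost → excess capacity, high-cost → normal capacity:
  If types separate, excess capacity earns payment 69 and normal capacity earns 33.
  Low-cost: excess capacity gives 69 − 18 = 51; normal capacity gives 33 − 0 = 33. No deviation. ✓
  High-cost: normal capacity gives 33 − 0 = 33; excess capacity gives 69 − 30 = 39. Would deviate. ✗
Try low-cost → normal capacity, high-cost → excess capacity:
  If types separate, normal capacity earns payment 69 and excess capacity earns 33.
  Low-cost: normal capacity gives 69 − 0 = 69; excess capacity gives 33 − 18 = 15. No deviation. ✓
  High-cost: excess capacity gives 33 − 30 = 3; normal capacity gives 69 − 0 = 69. Would deviate. ✗
Neither assignment is incentive-compatible.

None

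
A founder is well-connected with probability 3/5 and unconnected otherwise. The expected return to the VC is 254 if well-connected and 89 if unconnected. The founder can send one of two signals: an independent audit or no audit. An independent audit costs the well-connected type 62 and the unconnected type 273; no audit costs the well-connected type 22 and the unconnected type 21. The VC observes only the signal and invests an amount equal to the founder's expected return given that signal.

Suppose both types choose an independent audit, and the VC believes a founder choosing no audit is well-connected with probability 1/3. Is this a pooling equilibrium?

At the pooled signal (audit) the VC holds the prior 3/5 and pays 3/5·254 + 2/5·89 = 188. Off-path (no audit) belief 1/3 gives 1/3·254 + 2/3·89 = 144.
Well-connected: audit gives 188 − 62 = 126; no audit gives 144 − 22 = 122. Stays. ✓
Unconnected: audit gives 188 − 273 = -85; no audit gives 144 − 21 = 123. Deviates. ✗

No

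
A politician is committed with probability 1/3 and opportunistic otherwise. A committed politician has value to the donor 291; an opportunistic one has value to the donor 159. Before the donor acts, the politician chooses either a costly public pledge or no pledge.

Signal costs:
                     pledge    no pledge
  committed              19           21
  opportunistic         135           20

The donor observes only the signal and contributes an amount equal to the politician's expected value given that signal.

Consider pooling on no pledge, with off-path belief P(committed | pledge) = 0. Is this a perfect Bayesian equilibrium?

Yes

At the pooled signal (no pledge) the donor holds the prior 1/3 and pays 1/3·291 + 2/3·159 = 203. Off-path (pledge) belief 0 gives 0·291 + 1·159 = 159.
Committed: no pledge gives 203 − 21 = 182; pledge gives 159 − 19 = 140. Stays. ✓
Opportunistic: no pledge gives 203 − 20 = 183; pledge gives 159 − 135 = 24. Stays. ✓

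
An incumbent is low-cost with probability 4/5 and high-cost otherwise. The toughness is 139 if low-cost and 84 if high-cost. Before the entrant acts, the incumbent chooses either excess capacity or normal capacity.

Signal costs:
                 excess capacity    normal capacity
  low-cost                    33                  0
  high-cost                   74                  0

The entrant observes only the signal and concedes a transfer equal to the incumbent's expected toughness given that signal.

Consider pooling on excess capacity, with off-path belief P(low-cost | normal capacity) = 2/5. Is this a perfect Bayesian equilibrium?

No

At the pooled signal (excess capacity) the entrant holds the prior 4/5 and pays 4/5·139 + 1/5·84 = 128. Off-path (normal capacity) belief 2/5 gives 2/5·139 + 3/5·84 = 106.
Low-cost: excess capacity gives 128 − 33 = 95; normal capacity gives 106 − 0 = 106. Deviates. ✗
High-cost: excess capacity gives 128 − 74 = 54; normal capacity gives 106 − 0 = 106. Deviates. ✗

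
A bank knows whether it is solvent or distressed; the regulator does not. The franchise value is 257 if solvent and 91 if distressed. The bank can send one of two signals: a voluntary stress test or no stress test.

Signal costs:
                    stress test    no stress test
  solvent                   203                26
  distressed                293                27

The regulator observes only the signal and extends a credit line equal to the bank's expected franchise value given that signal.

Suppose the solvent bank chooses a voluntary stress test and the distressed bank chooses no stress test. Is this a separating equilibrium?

If types separate, stress test earns payment 257 and no stress test earns 91.
Solvent: stress test gives 257 − 203 = 54; no stress test gives 91 − 26 = 65. Would deviate. ✗
Distressed: no stress test gives 91 − 27 = 64; stress test gives 257 − 293 = -36. No deviation. ✓

No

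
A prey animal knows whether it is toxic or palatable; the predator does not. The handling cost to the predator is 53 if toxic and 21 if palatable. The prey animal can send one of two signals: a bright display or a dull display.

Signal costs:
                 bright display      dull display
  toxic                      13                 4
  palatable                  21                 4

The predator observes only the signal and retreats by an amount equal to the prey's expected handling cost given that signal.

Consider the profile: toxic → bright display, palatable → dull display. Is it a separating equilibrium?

No

If types separate, bright display earns payment 53 and dull display earns 21.
Toxic: bright display gives 53 − 13 = 40; dull display gives 21 − 4 = 17. No deviation. ✓
Palatable: dull display gives 21 − 4 = 17; bright display gives 53 − 21 = 32. Would deviate. ✗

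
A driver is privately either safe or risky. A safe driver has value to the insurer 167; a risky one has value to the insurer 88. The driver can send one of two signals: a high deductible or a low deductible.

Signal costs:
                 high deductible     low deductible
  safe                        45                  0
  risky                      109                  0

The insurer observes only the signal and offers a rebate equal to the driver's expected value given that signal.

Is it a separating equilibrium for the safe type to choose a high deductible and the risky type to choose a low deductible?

Yes

Under separation the insurer infers type exactly: high deductible → safe (pays 167), low deductible → risky (pays 88).
Safe: high deductible gives 167 − 45 = 122; low deductible gives 88 − 0 = 88. No deviation. ✓
Risky: low deductible gives 88 − 0 = 88; high deductible gives 167 − 109 = 58. No deviation. ✓
Neither type gains from mimicking the other.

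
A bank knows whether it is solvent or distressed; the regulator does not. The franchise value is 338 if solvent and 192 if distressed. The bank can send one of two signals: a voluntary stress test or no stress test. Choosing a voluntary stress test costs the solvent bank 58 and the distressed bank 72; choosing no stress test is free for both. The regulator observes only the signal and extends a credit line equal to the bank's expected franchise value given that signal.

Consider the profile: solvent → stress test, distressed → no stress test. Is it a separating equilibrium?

No

If types separate, stress test earns payment 338 and no stress test earns 192.
Solvent: stress test gives 338 − 58 = 280; no stress test gives 192 − 0 = 192. No deviation. ✓
Distressed: no stress test gives 192 − 0 = 192; stress test gives 338 − 72 = 266. Would deviate. ✗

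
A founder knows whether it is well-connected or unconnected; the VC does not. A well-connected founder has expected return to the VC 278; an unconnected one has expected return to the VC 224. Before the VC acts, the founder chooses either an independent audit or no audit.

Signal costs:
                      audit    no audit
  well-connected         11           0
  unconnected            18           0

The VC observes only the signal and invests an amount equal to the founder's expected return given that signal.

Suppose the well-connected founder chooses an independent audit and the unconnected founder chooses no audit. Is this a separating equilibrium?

No

Under separation the VC infers type exactly: audit → well-connected (pays 278), no audit → unconnected (pays 224).
Well-connected: audit gives 278 − 11 = 267; no audit gives 224 − 0 = 224. No deviation. ✓
Unconnected: no audit gives 224 − 0 = 224; audit gives 278 − 18 = 260. Would deviate. ✗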